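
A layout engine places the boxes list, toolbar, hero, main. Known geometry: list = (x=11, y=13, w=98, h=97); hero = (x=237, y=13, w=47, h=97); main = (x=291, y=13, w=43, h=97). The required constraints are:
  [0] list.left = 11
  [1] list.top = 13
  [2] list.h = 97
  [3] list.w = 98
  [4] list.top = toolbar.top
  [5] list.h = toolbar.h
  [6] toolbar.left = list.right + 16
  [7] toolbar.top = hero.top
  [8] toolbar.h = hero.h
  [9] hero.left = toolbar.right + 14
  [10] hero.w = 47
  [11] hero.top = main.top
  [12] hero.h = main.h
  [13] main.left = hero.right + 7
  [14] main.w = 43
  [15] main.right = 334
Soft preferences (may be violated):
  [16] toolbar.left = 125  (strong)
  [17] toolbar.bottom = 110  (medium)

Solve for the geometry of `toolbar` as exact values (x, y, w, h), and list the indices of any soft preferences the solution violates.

1. toolbar.y = 13  [list.top = toolbar.top]
2. toolbar.h = 97  [list.h = toolbar.h]
3. toolbar.x = 125  [toolbar.left = list.right + 16]
4. toolbar.w = 98  [hero.left = toolbar.right + 14]

toolbar = (x=125, y=13, w=98, h=97)
violated soft preferences: none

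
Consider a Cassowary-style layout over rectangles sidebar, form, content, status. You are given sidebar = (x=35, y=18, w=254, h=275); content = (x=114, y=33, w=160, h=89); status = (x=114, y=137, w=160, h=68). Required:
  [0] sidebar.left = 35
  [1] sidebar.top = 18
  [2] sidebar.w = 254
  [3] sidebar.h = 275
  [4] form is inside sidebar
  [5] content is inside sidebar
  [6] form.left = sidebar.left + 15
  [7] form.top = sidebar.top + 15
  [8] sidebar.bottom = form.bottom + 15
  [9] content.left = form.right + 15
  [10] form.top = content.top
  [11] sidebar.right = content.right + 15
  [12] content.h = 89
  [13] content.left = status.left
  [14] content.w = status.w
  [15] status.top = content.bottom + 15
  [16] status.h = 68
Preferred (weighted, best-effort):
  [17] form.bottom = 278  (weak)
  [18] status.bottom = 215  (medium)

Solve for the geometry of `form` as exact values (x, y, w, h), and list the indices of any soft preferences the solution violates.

1. form.x = 50  [form.left = sidebar.left + 15]
2. form.y = 33  [form.top = sidebar.top + 15]
3. form.h = 245  [sidebar.bottom = form.bottom + 15]
4. form.w = 49  [content.left = form.right + 15]

form = (x=50, y=33, w=49, h=245)
violated soft preferences: 18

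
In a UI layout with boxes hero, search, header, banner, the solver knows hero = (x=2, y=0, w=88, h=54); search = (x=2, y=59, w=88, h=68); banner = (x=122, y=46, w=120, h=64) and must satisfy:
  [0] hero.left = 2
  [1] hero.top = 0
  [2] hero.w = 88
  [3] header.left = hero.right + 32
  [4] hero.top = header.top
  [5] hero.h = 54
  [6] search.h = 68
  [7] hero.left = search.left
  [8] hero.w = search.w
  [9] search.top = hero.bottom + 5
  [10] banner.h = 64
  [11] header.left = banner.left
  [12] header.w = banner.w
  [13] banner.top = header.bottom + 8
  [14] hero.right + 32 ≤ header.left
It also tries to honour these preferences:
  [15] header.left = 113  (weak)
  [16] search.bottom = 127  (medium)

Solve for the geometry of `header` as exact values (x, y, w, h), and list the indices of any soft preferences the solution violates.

header = (x=122, y=0, w=120, h=38)
violated soft preferences: 15

1. header.x = 122  [header.left = hero.right + 32]
2. header.y = 0  [hero.top = header.top]
3. header.w = 120  [header.w = banner.w]
4. header.h = 38  [banner.top = header.bottom + 8]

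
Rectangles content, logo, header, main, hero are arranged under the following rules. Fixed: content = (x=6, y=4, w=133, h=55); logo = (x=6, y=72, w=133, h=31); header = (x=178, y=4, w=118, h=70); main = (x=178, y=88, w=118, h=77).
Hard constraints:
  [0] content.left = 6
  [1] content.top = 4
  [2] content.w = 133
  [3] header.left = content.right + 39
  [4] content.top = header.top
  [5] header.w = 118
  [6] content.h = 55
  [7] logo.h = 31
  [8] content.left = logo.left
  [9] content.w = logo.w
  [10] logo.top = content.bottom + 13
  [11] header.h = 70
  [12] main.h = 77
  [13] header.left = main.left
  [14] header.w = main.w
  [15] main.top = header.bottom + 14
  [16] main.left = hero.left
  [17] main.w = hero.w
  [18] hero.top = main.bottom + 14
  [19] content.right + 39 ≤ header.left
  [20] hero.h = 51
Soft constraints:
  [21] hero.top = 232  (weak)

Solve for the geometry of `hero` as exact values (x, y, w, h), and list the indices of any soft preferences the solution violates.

hero = (x=178, y=179, w=118, h=51)
violated soft preferences: 21

1. hero.x = 178  [main.left = hero.left]
2. hero.w = 118  [main.w = hero.w]
3. hero.y = 179  [hero.top = main.bottom + 14]
4. hero.h = 51  [hero.h = 51]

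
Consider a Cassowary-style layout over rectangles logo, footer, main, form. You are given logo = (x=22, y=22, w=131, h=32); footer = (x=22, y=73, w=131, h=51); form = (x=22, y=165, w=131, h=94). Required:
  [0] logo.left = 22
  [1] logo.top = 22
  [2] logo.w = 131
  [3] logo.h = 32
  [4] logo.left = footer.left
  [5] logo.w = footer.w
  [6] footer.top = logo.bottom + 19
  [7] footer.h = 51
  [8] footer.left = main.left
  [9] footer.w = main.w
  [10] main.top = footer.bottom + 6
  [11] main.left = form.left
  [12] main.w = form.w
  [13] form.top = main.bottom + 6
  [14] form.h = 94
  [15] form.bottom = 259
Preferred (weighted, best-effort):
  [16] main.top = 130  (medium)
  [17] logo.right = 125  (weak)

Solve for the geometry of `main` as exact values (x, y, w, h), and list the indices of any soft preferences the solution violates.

1. main.x = 22  [footer.left = main.left]
2. main.w = 131  [footer.w = main.w]
3. main.y = 130  [main.top = footer.bottom + 6]
4. main.h = 29  [form.top = main.bottom + 6]

main = (x=22, y=130, w=131, h=29)
violated soft preferences: 17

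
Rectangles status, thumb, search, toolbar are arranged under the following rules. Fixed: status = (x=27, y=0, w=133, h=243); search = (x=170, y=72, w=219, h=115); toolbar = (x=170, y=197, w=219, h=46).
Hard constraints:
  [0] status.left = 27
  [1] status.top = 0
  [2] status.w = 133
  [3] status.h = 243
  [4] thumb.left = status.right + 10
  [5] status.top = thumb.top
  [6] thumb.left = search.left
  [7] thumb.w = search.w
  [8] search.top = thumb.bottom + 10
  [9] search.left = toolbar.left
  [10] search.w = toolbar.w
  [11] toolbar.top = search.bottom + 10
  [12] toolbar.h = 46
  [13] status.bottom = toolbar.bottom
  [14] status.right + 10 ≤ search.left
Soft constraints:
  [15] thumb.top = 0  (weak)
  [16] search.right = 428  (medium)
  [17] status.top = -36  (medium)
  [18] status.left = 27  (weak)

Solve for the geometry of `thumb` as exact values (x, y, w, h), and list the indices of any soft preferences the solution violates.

thumb = (x=170, y=0, w=219, h=62)
violated soft preferences: 16, 17

1. thumb.x = 170  [thumb.left = status.right + 10]
2. thumb.y = 0  [status.top = thumb.top]
3. thumb.w = 219  [thumb.w = search.w]
4. thumb.h = 62  [search.top = thumb.bottom + 10]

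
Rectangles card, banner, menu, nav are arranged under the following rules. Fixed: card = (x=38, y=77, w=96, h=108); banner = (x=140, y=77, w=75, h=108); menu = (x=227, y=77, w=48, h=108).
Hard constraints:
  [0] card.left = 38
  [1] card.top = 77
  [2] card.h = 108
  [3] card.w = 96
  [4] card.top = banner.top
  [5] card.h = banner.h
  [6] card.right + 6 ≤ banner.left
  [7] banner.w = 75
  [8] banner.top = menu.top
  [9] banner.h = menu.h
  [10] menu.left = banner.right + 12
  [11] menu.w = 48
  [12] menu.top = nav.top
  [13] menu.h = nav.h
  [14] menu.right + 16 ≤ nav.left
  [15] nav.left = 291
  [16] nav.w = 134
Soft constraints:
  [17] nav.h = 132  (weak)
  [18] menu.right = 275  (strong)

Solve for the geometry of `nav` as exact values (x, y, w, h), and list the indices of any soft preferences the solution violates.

nav = (x=291, y=77, w=134, h=108)
violated soft preferences: 17

1. nav.y = 77  [menu.top = nav.top]
2. nav.h = 108  [menu.h = nav.h]
3. nav.x = 291  [nav.left = 291]
4. nav.w = 134  [nav.w = 134]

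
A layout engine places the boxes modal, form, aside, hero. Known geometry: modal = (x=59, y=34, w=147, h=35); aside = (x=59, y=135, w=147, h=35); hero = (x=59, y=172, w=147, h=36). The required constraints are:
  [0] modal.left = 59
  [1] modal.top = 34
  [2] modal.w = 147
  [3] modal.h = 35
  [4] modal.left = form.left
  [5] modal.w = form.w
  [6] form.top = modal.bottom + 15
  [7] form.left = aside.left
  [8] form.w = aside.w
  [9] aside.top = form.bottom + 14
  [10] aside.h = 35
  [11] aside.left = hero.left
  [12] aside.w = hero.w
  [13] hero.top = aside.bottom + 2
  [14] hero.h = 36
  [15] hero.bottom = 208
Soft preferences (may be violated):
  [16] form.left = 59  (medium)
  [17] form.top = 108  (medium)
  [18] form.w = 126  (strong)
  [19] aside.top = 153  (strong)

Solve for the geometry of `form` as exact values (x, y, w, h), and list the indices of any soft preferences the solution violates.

form = (x=59, y=84, w=147, h=37)
violated soft preferences: 17, 18, 19

1. form.x = 59  [modal.left = form.left]
2. form.w = 147  [modal.w = form.w]
3. form.y = 84  [form.top = modal.bottom + 15]
4. form.h = 37  [aside.top = form.bottom + 14]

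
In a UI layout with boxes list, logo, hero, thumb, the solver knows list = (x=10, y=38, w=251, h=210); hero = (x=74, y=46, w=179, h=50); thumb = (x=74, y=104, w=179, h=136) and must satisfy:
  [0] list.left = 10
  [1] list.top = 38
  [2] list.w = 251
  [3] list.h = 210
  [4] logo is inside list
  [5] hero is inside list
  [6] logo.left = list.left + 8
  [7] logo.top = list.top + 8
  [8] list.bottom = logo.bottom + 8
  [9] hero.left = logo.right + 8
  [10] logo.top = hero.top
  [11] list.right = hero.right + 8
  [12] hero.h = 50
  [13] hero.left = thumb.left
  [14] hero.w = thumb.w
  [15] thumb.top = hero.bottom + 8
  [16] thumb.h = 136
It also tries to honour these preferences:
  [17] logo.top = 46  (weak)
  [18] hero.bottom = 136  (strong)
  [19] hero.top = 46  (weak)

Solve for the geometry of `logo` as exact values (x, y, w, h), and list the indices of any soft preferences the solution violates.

logo = (x=18, y=46, w=48, h=194)
violated soft preferences: 18

1. logo.x = 18  [logo.left = list.left + 8]
2. logo.y = 46  [logo.top = list.top + 8]
3. logo.h = 194  [list.bottom = logo.bottom + 8]
4. logo.w = 48  [hero.left = logo.right + 8]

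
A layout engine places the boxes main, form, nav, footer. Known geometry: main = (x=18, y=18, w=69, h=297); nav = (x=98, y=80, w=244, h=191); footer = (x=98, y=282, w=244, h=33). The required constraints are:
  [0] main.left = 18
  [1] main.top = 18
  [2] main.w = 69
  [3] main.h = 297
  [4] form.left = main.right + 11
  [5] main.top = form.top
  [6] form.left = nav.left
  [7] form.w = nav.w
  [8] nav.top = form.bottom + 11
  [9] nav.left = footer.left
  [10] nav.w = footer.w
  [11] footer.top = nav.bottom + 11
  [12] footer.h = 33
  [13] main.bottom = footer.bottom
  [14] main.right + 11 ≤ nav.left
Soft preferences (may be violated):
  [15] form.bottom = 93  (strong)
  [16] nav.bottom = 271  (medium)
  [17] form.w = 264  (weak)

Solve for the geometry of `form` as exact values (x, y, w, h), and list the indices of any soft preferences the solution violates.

1. form.x = 98  [form.left = main.right + 11]
2. form.y = 18  [main.top = form.top]
3. form.w = 244  [form.w = nav.w]
4. form.h = 51  [nav.top = form.bottom + 11]

form = (x=98, y=18, w=244, h=51)
violated soft preferences: 15, 17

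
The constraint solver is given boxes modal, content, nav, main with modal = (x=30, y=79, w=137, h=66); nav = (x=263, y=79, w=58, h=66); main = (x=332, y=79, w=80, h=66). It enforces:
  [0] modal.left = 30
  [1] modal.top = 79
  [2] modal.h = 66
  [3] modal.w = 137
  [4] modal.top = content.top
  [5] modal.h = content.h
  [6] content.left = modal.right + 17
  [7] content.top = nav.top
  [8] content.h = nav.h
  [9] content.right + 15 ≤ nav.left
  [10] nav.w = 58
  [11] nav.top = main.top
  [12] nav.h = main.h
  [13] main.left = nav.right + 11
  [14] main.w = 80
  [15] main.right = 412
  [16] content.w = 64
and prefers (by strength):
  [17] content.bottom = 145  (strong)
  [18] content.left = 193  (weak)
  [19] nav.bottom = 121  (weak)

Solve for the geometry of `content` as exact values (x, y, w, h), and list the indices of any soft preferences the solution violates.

1. content.y = 79  [modal.top = content.top]
2. content.h = 66  [modal.h = content.h]
3. content.x = 184  [content.left = modal.right + 17]
4. content.w = 64  [content.w = 64]

content = (x=184, y=79, w=64, h=66)
violated soft preferences: 18, 19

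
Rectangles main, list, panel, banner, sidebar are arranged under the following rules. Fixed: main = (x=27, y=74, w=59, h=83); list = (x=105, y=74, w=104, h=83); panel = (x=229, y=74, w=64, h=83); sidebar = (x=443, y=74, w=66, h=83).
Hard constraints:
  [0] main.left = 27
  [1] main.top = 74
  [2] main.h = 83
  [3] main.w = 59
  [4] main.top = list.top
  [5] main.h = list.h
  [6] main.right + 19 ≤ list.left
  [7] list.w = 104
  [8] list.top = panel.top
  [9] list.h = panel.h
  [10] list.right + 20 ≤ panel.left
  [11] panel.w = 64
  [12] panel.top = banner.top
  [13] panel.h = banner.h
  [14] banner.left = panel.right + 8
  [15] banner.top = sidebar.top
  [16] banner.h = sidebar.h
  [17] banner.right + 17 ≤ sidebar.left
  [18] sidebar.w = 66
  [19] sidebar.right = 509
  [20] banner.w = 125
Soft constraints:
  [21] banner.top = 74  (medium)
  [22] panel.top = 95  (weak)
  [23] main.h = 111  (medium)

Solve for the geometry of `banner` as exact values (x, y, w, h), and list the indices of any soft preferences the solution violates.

banner = (x=301, y=74, w=125, h=83)
violated soft preferences: 22, 23

1. banner.y = 74  [panel.top = banner.top]
2. banner.h = 83  [panel.h = banner.h]
3. banner.x = 301  [banner.left = panel.right + 8]
4. banner.w = 125  [banner.w = 125]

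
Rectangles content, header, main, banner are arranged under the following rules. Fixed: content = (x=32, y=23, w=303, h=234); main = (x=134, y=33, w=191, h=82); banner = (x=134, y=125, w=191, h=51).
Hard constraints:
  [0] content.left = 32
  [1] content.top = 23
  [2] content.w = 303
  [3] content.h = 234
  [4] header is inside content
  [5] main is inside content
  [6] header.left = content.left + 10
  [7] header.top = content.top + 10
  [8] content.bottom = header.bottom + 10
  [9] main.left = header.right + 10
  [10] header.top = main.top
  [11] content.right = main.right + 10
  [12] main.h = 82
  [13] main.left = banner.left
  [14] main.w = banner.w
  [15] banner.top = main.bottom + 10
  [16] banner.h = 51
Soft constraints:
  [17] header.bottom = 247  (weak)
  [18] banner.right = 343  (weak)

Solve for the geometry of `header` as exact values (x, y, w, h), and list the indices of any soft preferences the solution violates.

header = (x=42, y=33, w=82, h=214)
violated soft preferences: 18

1. header.x = 42  [header.left = content.left + 10]
2. header.y = 33  [header.top = content.top + 10]
3. header.h = 214  [content.bottom = header.bottom + 10]
4. header.w = 82  [main.left = header.right + 10]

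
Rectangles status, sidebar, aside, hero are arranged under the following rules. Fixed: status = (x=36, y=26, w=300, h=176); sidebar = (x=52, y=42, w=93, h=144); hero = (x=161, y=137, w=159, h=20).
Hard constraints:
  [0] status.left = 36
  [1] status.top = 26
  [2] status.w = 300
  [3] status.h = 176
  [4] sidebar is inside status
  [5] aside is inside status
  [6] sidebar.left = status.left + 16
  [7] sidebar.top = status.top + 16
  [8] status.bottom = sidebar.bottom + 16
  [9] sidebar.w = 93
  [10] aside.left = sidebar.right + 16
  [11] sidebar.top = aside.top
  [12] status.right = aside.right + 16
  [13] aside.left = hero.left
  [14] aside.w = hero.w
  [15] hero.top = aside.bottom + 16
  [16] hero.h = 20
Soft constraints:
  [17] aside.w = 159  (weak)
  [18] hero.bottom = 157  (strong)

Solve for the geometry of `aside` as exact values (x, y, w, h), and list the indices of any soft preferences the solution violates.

1. aside.x = 161  [aside.left = sidebar.right + 16]
2. aside.y = 42  [sidebar.top = aside.top]
3. aside.w = 159  [status.right = aside.right + 16]
4. aside.h = 79  [hero.top = aside.bottom + 16]

aside = (x=161, y=42, w=159, h=79)
violated soft preferences: none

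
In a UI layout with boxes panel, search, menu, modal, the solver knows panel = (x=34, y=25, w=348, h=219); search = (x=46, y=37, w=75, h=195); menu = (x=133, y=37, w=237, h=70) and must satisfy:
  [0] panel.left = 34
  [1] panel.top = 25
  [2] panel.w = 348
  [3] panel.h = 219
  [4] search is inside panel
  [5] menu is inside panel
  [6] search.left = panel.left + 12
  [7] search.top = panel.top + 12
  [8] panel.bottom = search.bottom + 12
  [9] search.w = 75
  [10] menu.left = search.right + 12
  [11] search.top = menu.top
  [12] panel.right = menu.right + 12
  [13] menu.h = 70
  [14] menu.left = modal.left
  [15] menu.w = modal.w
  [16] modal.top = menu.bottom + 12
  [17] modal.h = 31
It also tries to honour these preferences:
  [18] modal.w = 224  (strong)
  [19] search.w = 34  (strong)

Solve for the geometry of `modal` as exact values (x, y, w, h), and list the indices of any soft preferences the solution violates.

modal = (x=133, y=119, w=237, h=31)
violated soft preferences: 18, 19

1. modal.x = 133  [menu.left = modal.left]
2. modal.w = 237  [menu.w = modal.w]
3. modal.y = 119  [modal.top = menu.bottom + 12]
4. modal.h = 31  [modal.h = 31]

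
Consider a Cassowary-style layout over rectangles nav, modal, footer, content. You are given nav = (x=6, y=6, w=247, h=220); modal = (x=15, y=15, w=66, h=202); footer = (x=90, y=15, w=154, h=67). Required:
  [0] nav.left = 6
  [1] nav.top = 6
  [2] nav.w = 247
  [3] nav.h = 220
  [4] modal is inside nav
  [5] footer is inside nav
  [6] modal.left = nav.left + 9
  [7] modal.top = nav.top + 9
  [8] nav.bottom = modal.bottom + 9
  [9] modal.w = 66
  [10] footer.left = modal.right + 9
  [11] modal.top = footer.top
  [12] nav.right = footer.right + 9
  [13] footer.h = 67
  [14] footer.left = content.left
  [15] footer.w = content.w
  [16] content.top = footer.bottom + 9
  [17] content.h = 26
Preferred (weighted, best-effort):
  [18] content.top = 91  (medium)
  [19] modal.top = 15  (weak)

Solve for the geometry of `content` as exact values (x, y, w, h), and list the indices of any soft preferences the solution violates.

content = (x=90, y=91, w=154, h=26)
violated soft preferences: none

1. content.x = 90  [footer.left = content.left]
2. content.w = 154  [footer.w = content.w]
3. content.y = 91  [content.top = footer.bottom + 9]
4. content.h = 26  [content.h = 26]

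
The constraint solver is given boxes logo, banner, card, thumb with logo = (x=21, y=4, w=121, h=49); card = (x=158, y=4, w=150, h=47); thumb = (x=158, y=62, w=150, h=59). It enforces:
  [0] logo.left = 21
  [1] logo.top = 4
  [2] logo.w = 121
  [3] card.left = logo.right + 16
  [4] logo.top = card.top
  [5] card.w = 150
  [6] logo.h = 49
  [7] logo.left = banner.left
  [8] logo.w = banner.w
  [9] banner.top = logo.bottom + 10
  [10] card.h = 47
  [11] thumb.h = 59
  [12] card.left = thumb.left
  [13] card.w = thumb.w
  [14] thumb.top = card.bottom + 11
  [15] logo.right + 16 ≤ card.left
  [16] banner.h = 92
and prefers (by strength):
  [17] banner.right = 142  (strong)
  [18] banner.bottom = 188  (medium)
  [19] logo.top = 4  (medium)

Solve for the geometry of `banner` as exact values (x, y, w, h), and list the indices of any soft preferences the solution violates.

1. banner.x = 21  [logo.left = banner.left]
2. banner.w = 121  [logo.w = banner.w]
3. banner.y = 63  [banner.top = logo.bottom + 10]
4. banner.h = 92  [banner.h = 92]

banner = (x=21, y=63, w=121, h=92)
violated soft preferences: 18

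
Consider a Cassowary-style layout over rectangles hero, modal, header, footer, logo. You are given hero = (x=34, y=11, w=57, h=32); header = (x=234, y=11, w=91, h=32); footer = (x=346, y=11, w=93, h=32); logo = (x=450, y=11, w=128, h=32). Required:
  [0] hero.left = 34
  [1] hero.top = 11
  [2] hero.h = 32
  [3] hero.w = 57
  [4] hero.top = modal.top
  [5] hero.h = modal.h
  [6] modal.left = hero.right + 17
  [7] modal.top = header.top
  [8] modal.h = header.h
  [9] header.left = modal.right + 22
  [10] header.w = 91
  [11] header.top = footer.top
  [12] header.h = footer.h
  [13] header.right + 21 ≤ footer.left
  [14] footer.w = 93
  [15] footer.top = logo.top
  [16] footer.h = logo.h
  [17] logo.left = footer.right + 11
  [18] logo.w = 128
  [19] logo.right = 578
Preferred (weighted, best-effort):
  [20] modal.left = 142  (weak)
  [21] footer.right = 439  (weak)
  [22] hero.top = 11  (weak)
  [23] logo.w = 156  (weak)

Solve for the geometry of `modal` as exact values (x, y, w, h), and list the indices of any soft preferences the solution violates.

1. modal.y = 11  [hero.top = modal.top]
2. modal.h = 32  [hero.h = modal.h]
3. modal.x = 108  [modal.left = hero.right + 17]
4. modal.w = 104  [header.left = modal.right + 22]

modal = (x=108, y=11, w=104, h=32)
violated soft preferences: 20, 23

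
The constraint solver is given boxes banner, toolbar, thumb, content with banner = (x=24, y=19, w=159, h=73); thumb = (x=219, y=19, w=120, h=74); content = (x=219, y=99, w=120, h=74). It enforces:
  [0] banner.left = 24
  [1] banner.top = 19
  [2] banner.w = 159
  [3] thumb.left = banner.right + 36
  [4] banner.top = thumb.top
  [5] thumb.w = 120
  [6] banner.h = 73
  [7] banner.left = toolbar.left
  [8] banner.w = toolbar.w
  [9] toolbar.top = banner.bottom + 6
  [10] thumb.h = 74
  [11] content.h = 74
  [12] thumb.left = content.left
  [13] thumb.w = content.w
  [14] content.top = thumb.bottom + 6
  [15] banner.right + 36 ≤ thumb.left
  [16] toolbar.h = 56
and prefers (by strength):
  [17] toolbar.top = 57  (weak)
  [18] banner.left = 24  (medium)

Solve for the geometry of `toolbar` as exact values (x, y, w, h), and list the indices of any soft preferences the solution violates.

toolbar = (x=24, y=98, w=159, h=56)
violated soft preferences: 17

1. toolbar.x = 24  [banner.left = toolbar.left]
2. toolbar.w = 159  [banner.w = toolbar.w]
3. toolbar.y = 98  [toolbar.top = banner.bottom + 6]
4. toolbar.h = 56  [toolbar.h = 56]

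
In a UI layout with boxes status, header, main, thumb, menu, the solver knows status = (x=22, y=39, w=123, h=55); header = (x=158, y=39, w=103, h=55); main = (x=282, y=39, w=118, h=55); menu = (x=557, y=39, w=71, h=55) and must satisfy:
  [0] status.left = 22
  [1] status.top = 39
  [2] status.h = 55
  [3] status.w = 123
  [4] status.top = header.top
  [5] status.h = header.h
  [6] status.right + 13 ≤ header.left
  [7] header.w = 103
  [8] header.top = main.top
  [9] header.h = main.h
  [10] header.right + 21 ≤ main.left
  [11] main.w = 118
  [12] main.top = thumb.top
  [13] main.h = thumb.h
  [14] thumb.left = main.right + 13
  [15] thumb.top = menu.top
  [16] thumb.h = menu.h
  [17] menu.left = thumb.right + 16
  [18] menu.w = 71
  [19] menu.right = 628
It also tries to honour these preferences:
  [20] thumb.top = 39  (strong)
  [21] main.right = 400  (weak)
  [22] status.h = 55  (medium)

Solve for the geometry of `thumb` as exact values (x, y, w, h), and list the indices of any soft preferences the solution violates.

thumb = (x=413, y=39, w=128, h=55)
violated soft preferences: none

1. thumb.y = 39  [main.top = thumb.top]
2. thumb.h = 55  [main.h = thumb.h]
3. thumb.x = 413  [thumb.left = main.right + 13]
4. thumb.w = 128  [menu.left = thumb.right + 16]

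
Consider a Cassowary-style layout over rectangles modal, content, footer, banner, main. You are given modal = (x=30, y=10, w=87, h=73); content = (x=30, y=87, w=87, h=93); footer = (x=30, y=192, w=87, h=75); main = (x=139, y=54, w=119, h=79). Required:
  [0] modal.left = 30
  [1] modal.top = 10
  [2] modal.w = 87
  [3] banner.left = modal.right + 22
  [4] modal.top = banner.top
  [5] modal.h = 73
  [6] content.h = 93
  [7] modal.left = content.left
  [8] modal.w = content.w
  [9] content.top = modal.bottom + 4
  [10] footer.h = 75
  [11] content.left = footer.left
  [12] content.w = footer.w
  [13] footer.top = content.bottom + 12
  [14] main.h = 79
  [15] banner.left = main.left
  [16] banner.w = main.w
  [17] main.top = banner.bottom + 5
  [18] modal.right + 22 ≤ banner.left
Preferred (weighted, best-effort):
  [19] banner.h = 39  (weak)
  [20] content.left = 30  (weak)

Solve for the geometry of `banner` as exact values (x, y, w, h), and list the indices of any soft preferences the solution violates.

banner = (x=139, y=10, w=119, h=39)
violated soft preferences: none

1. banner.x = 139  [banner.left = modal.right + 22]
2. banner.y = 10  [modal.top = banner.top]
3. banner.w = 119  [banner.w = main.w]
4. banner.h = 39  [main.top = banner.bottom + 5]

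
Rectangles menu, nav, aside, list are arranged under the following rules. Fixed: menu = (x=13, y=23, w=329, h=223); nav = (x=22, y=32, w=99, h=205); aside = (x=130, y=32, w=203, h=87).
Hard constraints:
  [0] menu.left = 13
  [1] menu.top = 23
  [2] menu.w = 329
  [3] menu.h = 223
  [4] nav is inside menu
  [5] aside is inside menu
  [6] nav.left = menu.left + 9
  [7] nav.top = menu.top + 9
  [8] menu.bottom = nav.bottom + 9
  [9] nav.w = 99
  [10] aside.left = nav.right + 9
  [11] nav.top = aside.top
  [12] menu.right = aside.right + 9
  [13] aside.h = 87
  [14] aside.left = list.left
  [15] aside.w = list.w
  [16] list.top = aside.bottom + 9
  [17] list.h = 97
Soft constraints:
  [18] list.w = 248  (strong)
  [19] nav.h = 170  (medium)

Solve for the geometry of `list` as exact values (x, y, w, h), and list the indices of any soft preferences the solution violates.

1. list.x = 130  [aside.left = list.left]
2. list.w = 203  [aside.w = list.w]
3. list.y = 128  [list.top = aside.bottom + 9]
4. list.h = 97  [list.h = 97]

list = (x=130, y=128, w=203, h=97)
violated soft preferences: 18, 19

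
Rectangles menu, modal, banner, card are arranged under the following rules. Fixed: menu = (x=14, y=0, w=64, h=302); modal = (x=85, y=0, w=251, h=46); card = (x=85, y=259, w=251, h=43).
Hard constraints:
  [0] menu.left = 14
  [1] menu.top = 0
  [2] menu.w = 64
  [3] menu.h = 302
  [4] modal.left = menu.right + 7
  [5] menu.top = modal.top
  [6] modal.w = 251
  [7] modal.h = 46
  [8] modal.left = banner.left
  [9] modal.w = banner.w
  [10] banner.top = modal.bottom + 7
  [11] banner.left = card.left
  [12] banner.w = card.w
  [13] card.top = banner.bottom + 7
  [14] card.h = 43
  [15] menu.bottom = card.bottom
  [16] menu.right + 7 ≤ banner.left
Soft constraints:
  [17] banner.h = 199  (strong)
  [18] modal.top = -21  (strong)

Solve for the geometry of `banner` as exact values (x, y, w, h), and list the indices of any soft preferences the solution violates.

1. banner.x = 85  [modal.left = banner.left]
2. banner.w = 251  [modal.w = banner.w]
3. banner.y = 53  [banner.top = modal.bottom + 7]
4. banner.h = 199  [card.top = banner.bottom + 7]

banner = (x=85, y=53, w=251, h=199)
violated soft preferences: 18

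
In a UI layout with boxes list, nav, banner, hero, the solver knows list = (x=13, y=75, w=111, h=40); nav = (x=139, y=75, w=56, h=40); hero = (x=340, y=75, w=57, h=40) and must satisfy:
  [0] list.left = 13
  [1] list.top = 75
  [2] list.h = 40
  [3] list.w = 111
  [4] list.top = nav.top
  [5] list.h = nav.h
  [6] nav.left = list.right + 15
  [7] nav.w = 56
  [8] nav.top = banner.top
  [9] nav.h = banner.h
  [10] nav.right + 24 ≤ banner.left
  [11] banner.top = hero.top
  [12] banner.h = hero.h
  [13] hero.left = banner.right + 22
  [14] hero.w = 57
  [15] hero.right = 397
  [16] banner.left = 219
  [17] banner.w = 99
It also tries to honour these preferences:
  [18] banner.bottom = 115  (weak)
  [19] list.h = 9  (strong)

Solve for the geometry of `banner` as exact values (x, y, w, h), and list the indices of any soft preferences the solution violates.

banner = (x=219, y=75, w=99, h=40)
violated soft preferences: 19

1. banner.y = 75  [nav.top = banner.top]
2. banner.h = 40  [nav.h = banner.h]
3. banner.x = 219  [banner.left = 219]
4. banner.w = 99  [banner.w = 99]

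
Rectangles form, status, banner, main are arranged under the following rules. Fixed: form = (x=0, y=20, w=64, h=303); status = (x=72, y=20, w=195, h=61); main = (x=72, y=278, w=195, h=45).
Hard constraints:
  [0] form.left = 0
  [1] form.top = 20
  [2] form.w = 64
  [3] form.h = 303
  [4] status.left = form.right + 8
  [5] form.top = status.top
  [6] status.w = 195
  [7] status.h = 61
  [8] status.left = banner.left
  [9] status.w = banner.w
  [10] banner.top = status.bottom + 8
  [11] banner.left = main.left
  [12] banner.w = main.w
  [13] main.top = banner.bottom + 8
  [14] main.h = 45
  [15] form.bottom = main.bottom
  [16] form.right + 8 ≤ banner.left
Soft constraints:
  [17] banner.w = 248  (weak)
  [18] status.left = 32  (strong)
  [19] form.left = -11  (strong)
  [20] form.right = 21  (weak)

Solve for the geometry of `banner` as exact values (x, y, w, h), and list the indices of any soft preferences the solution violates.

1. banner.x = 72  [status.left = banner.left]
2. banner.w = 195  [status.w = banner.w]
3. banner.y = 89  [banner.top = status.bottom + 8]
4. banner.h = 181  [main.top = banner.bottom + 8]

banner = (x=72, y=89, w=195, h=181)
violated soft preferences: 17, 18, 19, 20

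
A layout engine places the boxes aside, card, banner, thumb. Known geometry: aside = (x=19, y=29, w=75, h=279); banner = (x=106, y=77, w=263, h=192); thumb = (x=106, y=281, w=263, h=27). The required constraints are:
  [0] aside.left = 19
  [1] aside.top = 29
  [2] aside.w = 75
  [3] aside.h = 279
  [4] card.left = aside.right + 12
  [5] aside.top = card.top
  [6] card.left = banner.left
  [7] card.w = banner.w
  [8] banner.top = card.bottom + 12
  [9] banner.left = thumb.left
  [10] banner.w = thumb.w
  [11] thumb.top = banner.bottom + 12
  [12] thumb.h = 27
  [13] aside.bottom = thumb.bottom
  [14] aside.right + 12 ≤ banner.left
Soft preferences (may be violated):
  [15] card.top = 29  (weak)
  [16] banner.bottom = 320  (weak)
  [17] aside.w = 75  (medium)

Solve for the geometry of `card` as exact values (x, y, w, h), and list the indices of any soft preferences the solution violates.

1. card.x = 106  [card.left = aside.right + 12]
2. card.y = 29  [aside.top = card.top]
3. card.w = 263  [card.w = banner.w]
4. card.h = 36  [banner.top = card.bottom + 12]

card = (x=106, y=29, w=263, h=36)
violated soft preferences: 16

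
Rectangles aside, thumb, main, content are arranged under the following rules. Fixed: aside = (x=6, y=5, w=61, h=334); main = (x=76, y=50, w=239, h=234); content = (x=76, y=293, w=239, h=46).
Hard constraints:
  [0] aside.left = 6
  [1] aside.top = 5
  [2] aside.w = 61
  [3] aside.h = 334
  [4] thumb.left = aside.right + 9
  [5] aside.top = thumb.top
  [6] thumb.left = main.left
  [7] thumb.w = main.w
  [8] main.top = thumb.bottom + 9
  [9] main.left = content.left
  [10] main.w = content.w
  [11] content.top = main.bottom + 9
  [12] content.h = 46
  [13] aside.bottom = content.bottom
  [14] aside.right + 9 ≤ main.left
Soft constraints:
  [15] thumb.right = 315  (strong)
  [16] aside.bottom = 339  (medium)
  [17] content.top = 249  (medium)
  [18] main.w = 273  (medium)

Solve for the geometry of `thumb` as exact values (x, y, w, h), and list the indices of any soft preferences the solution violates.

1. thumb.x = 76  [thumb.left = aside.right + 9]
2. thumb.y = 5  [aside.top = thumb.top]
3. thumb.w = 239  [thumb.w = main.w]
4. thumb.h = 36  [main.top = thumb.bottom + 9]

thumb = (x=76, y=5, w=239, h=36)
violated soft preferences: 17, 18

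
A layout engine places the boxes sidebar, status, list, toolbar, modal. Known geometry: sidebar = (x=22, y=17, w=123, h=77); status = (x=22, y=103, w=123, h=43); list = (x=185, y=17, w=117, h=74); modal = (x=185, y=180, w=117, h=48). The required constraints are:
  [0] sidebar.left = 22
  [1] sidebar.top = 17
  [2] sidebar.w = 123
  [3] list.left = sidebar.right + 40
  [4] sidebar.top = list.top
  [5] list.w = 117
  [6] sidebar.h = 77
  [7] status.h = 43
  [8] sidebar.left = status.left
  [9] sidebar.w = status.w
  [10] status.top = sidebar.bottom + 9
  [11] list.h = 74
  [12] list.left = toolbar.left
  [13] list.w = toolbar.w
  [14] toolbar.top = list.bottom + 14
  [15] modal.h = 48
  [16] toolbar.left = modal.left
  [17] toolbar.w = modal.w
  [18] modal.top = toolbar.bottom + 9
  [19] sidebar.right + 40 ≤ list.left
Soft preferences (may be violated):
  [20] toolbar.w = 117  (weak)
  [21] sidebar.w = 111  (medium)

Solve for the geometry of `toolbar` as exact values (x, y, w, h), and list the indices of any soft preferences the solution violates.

1. toolbar.x = 185  [list.left = toolbar.left]
2. toolbar.w = 117  [list.w = toolbar.w]
3. toolbar.y = 105  [toolbar.top = list.bottom + 14]
4. toolbar.h = 66  [modal.top = toolbar.bottom + 9]

toolbar = (x=185, y=105, w=117, h=66)
violated soft preferences: 21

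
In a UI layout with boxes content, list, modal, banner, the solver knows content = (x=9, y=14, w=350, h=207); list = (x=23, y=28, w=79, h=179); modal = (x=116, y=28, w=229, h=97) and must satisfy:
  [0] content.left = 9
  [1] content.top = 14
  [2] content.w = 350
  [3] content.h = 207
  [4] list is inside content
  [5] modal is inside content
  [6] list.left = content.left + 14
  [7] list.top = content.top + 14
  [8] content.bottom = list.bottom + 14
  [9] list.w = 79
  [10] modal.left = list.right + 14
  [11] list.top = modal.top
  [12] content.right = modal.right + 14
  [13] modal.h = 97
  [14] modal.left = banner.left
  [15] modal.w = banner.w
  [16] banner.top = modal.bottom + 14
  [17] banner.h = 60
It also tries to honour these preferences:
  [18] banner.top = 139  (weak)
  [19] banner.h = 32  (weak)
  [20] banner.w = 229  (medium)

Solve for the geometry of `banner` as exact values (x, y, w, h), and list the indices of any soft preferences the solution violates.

1. banner.x = 116  [modal.left = banner.left]
2. banner.w = 229  [modal.w = banner.w]
3. banner.y = 139  [banner.top = modal.bottom + 14]
4. banner.h = 60  [banner.h = 60]

banner = (x=116, y=139, w=229, h=60)
violated soft preferences: 19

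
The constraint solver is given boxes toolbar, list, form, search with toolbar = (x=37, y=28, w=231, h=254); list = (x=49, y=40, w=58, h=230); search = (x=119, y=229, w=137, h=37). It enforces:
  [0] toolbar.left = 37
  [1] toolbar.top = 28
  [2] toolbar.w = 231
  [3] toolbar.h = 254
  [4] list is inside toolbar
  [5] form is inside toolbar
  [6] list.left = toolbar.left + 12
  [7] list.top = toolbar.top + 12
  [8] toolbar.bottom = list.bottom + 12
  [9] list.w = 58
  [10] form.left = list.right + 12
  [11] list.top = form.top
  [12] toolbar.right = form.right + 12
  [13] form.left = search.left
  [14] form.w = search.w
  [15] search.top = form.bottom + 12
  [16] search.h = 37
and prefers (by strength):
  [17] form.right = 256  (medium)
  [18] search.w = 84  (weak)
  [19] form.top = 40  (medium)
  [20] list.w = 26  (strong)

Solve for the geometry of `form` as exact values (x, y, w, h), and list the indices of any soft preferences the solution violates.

form = (x=119, y=40, w=137, h=177)
violated soft preferences: 18, 20

1. form.x = 119  [form.left = list.right + 12]
2. form.y = 40  [list.top = form.top]
3. form.w = 137  [toolbar.right = form.right + 12]
4. form.h = 177  [search.top = form.bottom + 12]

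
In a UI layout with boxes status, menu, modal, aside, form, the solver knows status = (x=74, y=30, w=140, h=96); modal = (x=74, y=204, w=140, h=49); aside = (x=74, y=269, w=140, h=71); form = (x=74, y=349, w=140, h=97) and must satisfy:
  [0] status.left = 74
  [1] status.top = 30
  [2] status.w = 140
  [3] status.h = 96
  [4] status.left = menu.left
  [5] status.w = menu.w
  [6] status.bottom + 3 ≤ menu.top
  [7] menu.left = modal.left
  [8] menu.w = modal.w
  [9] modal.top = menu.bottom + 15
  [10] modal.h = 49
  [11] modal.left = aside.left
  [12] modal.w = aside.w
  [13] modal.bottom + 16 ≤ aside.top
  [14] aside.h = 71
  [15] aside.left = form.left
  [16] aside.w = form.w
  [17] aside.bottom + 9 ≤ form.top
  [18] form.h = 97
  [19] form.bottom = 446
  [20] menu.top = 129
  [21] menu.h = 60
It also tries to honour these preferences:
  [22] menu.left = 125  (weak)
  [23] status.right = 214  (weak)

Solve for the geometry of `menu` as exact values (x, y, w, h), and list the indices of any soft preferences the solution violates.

1. menu.x = 74  [status.left = menu.left]
2. menu.w = 140  [status.w = menu.w]
3. menu.y = 129  [menu.top = 129]
4. menu.h = 60  [menu.h = 60]

menu = (x=74, y=129, w=140, h=60)
violated soft preferences: 22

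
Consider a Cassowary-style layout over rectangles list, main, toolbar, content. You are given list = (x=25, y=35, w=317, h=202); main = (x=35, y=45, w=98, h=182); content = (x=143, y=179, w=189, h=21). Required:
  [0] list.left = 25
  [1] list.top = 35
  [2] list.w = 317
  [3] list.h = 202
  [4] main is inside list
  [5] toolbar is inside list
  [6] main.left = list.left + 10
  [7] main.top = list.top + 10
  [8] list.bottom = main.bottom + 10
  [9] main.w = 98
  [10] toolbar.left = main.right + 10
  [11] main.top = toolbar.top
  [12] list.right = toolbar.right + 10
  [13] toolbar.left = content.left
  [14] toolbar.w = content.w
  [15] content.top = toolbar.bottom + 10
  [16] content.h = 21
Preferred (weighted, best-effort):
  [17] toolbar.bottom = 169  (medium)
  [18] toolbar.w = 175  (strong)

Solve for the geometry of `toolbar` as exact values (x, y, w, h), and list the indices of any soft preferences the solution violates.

toolbar = (x=143, y=45, w=189, h=124)
violated soft preferences: 18

1. toolbar.x = 143  [toolbar.left = main.right + 10]
2. toolbar.y = 45  [main.top = toolbar.top]
3. toolbar.w = 189  [list.right = toolbar.right + 10]
4. toolbar.h = 124  [content.top = toolbar.bottom + 10]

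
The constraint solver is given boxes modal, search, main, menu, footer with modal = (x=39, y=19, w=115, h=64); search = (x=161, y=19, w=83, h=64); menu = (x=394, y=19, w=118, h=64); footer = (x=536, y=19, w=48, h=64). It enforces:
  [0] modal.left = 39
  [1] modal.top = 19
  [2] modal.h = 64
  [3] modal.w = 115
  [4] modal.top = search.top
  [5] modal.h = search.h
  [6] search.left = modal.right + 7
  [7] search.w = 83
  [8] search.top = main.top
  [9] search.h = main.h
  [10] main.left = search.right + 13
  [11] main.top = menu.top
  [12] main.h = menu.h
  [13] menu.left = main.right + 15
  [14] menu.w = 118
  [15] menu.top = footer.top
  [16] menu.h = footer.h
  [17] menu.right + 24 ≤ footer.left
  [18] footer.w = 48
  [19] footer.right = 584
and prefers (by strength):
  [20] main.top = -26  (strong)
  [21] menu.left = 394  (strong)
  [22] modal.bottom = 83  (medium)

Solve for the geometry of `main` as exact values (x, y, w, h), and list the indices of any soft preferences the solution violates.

1. main.y = 19  [search.top = main.top]
2. main.h = 64  [search.h = main.h]
3. main.x = 257  [main.left = search.right + 13]
4. main.w = 122  [menu.left = main.right + 15]

main = (x=257, y=19, w=122, h=64)
violated soft preferences: 20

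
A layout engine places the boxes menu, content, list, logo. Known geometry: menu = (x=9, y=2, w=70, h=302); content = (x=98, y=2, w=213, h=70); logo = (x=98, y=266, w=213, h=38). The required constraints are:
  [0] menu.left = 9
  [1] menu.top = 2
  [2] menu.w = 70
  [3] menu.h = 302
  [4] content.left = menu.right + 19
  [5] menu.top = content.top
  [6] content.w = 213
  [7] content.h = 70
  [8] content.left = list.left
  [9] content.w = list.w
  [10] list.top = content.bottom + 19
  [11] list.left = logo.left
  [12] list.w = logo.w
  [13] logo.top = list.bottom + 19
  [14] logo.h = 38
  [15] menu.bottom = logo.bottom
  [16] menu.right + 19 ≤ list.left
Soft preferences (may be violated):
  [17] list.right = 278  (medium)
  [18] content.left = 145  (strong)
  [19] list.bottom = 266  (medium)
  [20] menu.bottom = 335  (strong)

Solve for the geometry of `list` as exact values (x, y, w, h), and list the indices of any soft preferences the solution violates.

1. list.x = 98  [content.left = list.left]
2. list.w = 213  [content.w = list.w]
3. list.y = 91  [list.top = content.bottom + 19]
4. list.h = 156  [logo.top = list.bottom + 19]

list = (x=98, y=91, w=213, h=156)
violated soft preferences: 17, 18, 19, 20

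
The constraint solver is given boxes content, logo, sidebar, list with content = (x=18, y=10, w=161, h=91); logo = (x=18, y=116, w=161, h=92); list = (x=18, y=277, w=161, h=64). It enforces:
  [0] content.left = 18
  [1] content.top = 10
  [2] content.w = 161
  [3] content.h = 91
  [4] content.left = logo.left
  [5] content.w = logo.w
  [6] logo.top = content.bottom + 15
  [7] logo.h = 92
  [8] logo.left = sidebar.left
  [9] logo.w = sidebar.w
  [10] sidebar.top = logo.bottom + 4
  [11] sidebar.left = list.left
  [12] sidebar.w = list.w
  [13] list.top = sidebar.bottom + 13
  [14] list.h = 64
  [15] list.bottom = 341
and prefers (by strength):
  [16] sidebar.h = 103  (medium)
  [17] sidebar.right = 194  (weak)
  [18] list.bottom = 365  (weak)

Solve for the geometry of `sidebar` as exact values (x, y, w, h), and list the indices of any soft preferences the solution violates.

sidebar = (x=18, y=212, w=161, h=52)
violated soft preferences: 16, 17, 18

1. sidebar.x = 18  [logo.left = sidebar.left]
2. sidebar.w = 161  [logo.w = sidebar.w]
3. sidebar.y = 212  [sidebar.top = logo.bottom + 4]
4. sidebar.h = 52  [list.top = sidebar.bottom + 13]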